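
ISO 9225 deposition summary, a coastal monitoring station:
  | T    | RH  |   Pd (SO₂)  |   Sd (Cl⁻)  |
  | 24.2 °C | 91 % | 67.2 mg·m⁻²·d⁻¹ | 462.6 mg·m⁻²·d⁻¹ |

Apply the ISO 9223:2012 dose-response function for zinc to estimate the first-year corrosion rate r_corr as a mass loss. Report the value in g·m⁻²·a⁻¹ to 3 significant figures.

zinc: T>10 °C ⇒ hinge -0.071·(24.2−10) = -1.0082
  SO₂ term: 0.0129·67.2^0.44·exp(0.046·91-1.0082) = 1.971
  Sd branch = 0.0175·Sd^0.57·e^(0.008·RH+0.085·T) = 9.369 μm/a
  r_corr = 1.971 + 9.369 = 11.34 μm/a
Convert to mass loss: 11.34 μm/a × 7.14 g/cm³ = 80.97 g·m⁻²·a⁻¹

r_corr = 81.0 g·m⁻²·a⁻¹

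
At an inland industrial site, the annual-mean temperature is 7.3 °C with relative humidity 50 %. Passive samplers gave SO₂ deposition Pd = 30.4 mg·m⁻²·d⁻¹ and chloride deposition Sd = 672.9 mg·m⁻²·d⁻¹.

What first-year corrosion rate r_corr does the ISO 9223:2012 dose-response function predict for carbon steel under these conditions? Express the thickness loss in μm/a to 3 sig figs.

r_corr = 59.2 μm/a

carbon steel: temperature factor f = +0.150·(-2.7) = -0.4050
  Pd branch = 1.77·Pd^0.52·e^(0.02·RH+f) = 18.94 μm/a
  Cl⁻ term: 0.102·672.9^0.62·exp(0.033·50+0.04·7.3) = 40.3
  r_corr = 18.94 + 40.3 = 59.25 μm/a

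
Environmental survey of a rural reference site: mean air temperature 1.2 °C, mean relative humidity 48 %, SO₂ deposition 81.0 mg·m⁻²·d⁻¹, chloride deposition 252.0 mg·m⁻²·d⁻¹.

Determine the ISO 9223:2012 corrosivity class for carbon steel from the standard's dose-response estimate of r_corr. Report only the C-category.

C3

carbon steel: f(T) = +0.150·(T−10) [T≤10 °C] = -1.3200
  sulphur-dioxide contribution → 12.13 μm/a
  chloride contribution → 16.08 μm/a
  total first-year rate 28.21 μm/a
ISO 9223 Table 2 (carbon steel): 25 < 28.2 ≤ 50 μm/a ⇒ C3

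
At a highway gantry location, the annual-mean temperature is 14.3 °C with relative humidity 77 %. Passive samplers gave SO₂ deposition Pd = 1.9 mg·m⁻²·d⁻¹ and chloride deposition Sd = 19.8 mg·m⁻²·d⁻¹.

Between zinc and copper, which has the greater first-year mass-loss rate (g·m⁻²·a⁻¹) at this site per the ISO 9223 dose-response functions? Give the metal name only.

copper

zinc: T>10 °C ⇒ hinge -0.071·(14.3−10) = -0.3053
  Pd branch = 0.0129·Pd^0.44·e^(0.046·RH+f) = 0.4354 μm/a
  Sd branch = 0.0175·Sd^0.57·e^(0.008·RH+0.085·T) = 0.5992 μm/a
  r_corr = 0.4354 + 0.5992 = 1.035 μm/a
  mass loss = 1.035 μm/a × 7.14 g/cm³ = 7.387 g·m⁻²·a⁻¹
copper: temperature factor f = -0.080·(4.3) = -0.3440
  SO₂ term: 0.0053·1.9^0.26·exp(0.059·77-0.3440) = 0.4172
  Sd branch = 0.01025·Sd^0.27·e^(0.036·RH+0.049·T) = 0.7396 μm/a
  r_corr = 0.4172 + 0.7396 = 1.157 μm/a
  mass loss = 1.157 μm/a × 8.96 g/cm³ = 10.37 g·m⁻²·a⁻¹
Ordering by g·m⁻²·a⁻¹: copper (10.4) > zinc (7.39)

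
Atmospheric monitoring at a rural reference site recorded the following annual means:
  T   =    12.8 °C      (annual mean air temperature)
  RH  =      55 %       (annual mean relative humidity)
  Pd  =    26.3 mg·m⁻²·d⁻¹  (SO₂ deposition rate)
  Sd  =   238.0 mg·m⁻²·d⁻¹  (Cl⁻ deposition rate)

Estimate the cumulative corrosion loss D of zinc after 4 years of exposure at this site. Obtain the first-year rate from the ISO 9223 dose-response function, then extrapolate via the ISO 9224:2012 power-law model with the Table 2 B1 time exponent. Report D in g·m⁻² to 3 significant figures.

D(4) = 52.6 g·m⁻²

zinc: f(T) = -0.071·(T−10) [T>10 °C] = -0.1988
  sulphur-dioxide contribution → 0.5595 μm/a
  chloride contribution → 1.825 μm/a
  ⇒ r_corr(zinc) = 2.385 μm/a
Long-term exponent b (ISO 9224 Table 2, B1) = 0.813
  D(4) = 2.385 × 4^0.813 = 2.385 × 3.087 = 7.36 μm
  Mass loss = 7.36 μm × 7.14 g/cm³ = 52.55 g·m⁻²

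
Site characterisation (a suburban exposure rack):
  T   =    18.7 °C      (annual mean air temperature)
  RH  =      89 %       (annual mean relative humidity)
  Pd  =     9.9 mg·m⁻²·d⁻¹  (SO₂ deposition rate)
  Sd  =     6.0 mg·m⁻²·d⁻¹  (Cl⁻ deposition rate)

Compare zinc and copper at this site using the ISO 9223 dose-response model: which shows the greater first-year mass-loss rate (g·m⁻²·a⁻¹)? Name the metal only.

zinc: f(T) = -0.071·(T−10) [T>10 °C] = -0.6177
  Pd branch = 0.0129·Pd^0.44·e^(0.046·RH+f) = 1.144 μm/a
  Sd branch = 0.0175·Sd^0.57·e^(0.008·RH+0.085·T) = 0.4854 μm/a
  sum: 1.144 + 0.4854 → r_corr = 1.629 μm/a
  mass loss = 1.629 μm/a × 7.14 g/cm³ = 11.63 g·m⁻²·a⁻¹
copper: temperature factor f = -0.080·(8.7) = -0.6960
  Pd branch = 0.0053·Pd^0.26·e^(0.059·RH+f) = 0.9149 μm/a
  Sd branch = 0.01025·Sd^0.27·e^(0.036·RH+0.049·T) = 1.024 μm/a
  sum: 0.9149 + 1.024 → r_corr = 1.939 μm/a
  mass loss = 1.939 μm/a × 8.96 g/cm³ = 17.37 g·m⁻²·a⁻¹
Ordering by g·m⁻²·a⁻¹: copper (17.4) > zinc (11.6)

copper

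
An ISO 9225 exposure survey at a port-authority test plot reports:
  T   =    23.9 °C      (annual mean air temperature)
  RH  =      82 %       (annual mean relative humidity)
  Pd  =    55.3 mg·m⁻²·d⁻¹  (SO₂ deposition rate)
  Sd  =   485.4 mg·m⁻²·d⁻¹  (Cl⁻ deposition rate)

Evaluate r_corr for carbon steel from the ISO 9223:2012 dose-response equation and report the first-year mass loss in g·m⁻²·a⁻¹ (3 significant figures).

carbon steel: T>10 °C ⇒ hinge -0.054·(23.9−10) = -0.7506
  SO₂ term: 1.77·55.3^0.52·exp(0.02·82-0.7506) = 34.71
  Sd branch = 0.102·Sd^0.62·e^(0.033·RH+0.04·T) = 183.8 μm/a
  sum: 34.71 + 183.8 → r_corr = 218.5 μm/a
Convert to mass loss: 218.5 μm/a × 7.85 g/cm³ = 1715 g·m⁻²·a⁻¹

r_corr = 1.72e+03 g·m⁻²·a⁻¹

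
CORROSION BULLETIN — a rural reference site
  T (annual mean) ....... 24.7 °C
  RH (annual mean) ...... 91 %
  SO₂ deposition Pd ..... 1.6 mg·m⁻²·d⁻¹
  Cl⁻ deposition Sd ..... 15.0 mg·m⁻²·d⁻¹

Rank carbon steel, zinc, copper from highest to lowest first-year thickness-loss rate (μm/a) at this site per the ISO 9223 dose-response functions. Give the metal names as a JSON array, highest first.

["carbon steel", "copper", "zinc"]

carbon steel: T>10 °C ⇒ hinge -0.054·(24.7−10) = -0.7938
  sulphur-dioxide contribution → 6.307 μm/a
  chloride contribution → 29.58 μm/a
  total first-year rate 35.89 μm/a
zinc: T>10 °C ⇒ hinge -0.071·(24.7−10) = -1.0437
  sulphur-dioxide contribution → 0.3674 μm/a
  chloride contribution → 1.385 μm/a
  ⇒ r_corr(zinc) = 1.752 μm/a
copper: f(T) = -0.080·(T−10) [T>10 °C] = -1.1760
  sulphur-dioxide contribution → 0.3966 μm/a
  chloride contribution → 1.891 μm/a
  ⇒ r_corr(copper) = 2.287 μm/a
Ordering by μm/a: carbon steel (35.9) > copper (2.29) > zinc (1.75)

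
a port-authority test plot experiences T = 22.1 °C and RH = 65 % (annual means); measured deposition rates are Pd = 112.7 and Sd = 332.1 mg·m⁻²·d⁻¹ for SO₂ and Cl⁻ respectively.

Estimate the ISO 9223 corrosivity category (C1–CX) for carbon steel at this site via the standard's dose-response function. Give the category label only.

C5

carbon steel: T>10 °C ⇒ hinge -0.054·(22.1−10) = -0.6534
  SO₂ term: 1.77·112.7^0.52·exp(0.02·65-0.6534) = 39.43
  Cl⁻ term: 0.102·332.1^0.62·exp(0.033·65+0.04·22.1) = 77.14
  sum: 39.43 + 77.14 → r_corr = 116.6 μm/a
ISO 9223 Table 2 (carbon steel): 80 < 117 ≤ 200 μm/a ⇒ C5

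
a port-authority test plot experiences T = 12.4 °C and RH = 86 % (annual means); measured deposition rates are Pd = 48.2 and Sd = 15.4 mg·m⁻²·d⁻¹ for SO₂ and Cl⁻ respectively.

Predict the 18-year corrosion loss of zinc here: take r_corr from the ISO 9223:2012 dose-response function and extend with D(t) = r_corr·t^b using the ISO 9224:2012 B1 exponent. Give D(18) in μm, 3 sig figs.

zinc: f(T) = -0.071·(T−10) [T>10 °C] = -0.1704
  sulphur-dioxide contribution → 3.127 μm/a
  chloride contribution → 0.4748 μm/a
  ⇒ r_corr(zinc) = 3.602 μm/a
Power-law: D(18) = r_corr · 18^0.813
  D(18) = 3.602 × 18^0.813 = 3.602 × 10.48 = 37.77 μm

D(18) = 37.8 μm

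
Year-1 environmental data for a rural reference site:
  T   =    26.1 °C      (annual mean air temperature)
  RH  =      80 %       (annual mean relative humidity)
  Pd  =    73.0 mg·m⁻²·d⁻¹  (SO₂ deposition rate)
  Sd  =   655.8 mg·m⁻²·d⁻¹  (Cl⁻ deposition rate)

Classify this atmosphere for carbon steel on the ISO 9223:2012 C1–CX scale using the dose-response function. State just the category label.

CX

carbon steel: f(T) = -0.054·(T−10) [T>10 °C] = -0.8694
  Pd branch = 1.77·Pd^0.52·e^(0.02·RH+f) = 34.21 μm/a
  Cl⁻ term: 0.102·655.8^0.62·exp(0.033·80+0.04·26.1) = 226.4
  sum: 34.21 + 226.4 → r_corr = 260.6 μm/a
ISO 9223 Table 2 (carbon steel): 200 < 261 ≤ 700 μm/a ⇒ CX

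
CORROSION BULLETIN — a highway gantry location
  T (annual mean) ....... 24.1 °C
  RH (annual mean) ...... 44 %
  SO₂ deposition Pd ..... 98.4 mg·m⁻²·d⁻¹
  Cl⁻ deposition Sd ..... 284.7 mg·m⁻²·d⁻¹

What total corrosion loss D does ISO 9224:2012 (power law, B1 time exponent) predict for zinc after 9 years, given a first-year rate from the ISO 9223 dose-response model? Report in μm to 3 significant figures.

zinc: T>10 °C ⇒ hinge -0.071·(24.1−10) = -1.0011
  SO₂ term: 0.0129·98.4^0.44·exp(0.046·44-1.0011) = 0.2702
  Sd branch = 0.0175·Sd^0.57·e^(0.008·RH+0.085·T) = 4.837 μm/a
  sum: 0.2702 + 4.837 → r_corr = 5.107 μm/a
Power-law: D(9) = r_corr · 9^0.813
  D(9) = 5.107 × 9^0.813 = 5.107 × 5.968 = 30.48 μm

D(9) = 30.5 μm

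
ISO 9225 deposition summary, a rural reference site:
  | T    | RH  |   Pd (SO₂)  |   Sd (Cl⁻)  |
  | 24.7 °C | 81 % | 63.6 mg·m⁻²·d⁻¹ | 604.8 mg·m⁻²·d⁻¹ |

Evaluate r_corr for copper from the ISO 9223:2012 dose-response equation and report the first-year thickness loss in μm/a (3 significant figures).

copper: temperature factor f = -0.080·(14.7) = -1.1760
  Pd branch = 0.0053·Pd^0.26·e^(0.059·RH+f) = 0.5727 μm/a
  Cl⁻ term: 0.01025·604.8^0.27·exp(0.036·81+0.049·24.7) = 3.579
  sum: 0.5727 + 3.579 → r_corr = 4.152 μm/a

r_corr = 4.15 μm/a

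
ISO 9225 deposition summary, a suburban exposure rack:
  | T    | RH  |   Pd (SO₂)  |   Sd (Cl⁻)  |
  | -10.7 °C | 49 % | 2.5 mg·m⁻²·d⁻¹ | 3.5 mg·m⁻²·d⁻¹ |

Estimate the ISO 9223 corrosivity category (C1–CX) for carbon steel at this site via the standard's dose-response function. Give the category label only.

carbon steel: temperature factor f = +0.150·(-20.7) = -3.1050
  sulphur-dioxide contribution → 0.3404 μm/a
  chloride contribution → 0.7283 μm/a
  ⇒ r_corr(carbon steel) = 1.069 μm/a
ISO 9223 Table 2 (carbon steel): 0 < 1.07 ≤ 1.3 μm/a ⇒ C1

C1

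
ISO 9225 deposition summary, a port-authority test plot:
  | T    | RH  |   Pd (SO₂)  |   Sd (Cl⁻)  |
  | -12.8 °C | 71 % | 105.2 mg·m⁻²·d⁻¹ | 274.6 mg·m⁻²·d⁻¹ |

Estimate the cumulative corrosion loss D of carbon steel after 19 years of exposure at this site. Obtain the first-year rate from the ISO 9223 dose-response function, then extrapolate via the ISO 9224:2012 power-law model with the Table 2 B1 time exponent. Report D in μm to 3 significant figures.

D(19) = 109 μm

carbon steel: T≤10 °C ⇒ hinge +0.150·(-12.8−10) = -3.4200
  Pd branch = 1.77·Pd^0.52·e^(0.02·RH+f) = 2.697 μm/a
  Sd branch = 0.102·Sd^0.62·e^(0.033·RH+0.04·T) = 20.69 μm/a
  r_corr = 2.697 + 20.69 = 23.39 μm/a
Long-term exponent b (ISO 9224 Table 2, B1) = 0.523
  D(19) = 23.39 × 19^0.523 = 23.39 × 4.664 = 109.1 μm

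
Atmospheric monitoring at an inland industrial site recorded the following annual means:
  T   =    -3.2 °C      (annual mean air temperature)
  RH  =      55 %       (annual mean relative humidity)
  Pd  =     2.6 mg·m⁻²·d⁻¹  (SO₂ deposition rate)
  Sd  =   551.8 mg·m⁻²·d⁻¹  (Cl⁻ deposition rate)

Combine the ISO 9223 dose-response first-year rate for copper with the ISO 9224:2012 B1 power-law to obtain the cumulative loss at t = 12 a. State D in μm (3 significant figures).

D(12) = 2.00 μm

copper: T≤10 °C ⇒ hinge +0.126·(-3.2−10) = -1.6632
  sulphur-dioxide contribution → 0.03305 μm/a
  chloride contribution → 0.349 μm/a
  total first-year rate 0.382 μm/a
Long-term exponent b (ISO 9224 Table 2, B1) = 0.667
  D(12) = 0.382 × 12^0.667 = 0.382 × 5.246 = 2.004 μm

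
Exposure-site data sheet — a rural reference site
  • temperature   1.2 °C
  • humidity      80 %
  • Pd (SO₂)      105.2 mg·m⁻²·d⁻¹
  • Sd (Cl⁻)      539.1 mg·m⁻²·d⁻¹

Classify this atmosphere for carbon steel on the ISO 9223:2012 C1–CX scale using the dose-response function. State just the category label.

C5

carbon steel: T≤10 °C ⇒ hinge +0.150·(1.2−10) = -1.3200
  SO₂ term: 1.77·105.2^0.52·exp(0.02·80-1.3200) = 26.36
  Cl⁻ term: 0.102·539.1^0.62·exp(0.033·80+0.04·1.2) = 74.07
  sum: 26.36 + 74.07 → r_corr = 100.4 μm/a
ISO 9223 Table 2 (carbon steel): 80 < 100 ≤ 200 μm/a ⇒ C5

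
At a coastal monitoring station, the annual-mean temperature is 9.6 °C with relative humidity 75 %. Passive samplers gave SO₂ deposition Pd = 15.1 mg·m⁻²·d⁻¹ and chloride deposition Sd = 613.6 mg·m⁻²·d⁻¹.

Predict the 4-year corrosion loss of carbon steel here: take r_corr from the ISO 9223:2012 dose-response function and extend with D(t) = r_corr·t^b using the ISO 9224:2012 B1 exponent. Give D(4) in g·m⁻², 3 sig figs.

carbon steel: f(T) = +0.150·(T−10) [T≤10 °C] = -0.0600
  SO₂ term: 1.77·15.1^0.52·exp(0.02·75-0.0600) = 30.65
  Sd branch = 0.102·Sd^0.62·e^(0.033·RH+0.04·T) = 95.22 μm/a
  r_corr = 30.65 + 95.22 = 125.9 μm/a
Long-term exponent b (ISO 9224 Table 2, B1) = 0.523
  D(4) = 125.9 × 4^0.523 = 125.9 × 2.065 = 259.9 μm
  Mass loss = 259.9 μm × 7.85 g/cm³ = 2040 g·m⁻²

D(4) = 2.04e+03 g·m⁻²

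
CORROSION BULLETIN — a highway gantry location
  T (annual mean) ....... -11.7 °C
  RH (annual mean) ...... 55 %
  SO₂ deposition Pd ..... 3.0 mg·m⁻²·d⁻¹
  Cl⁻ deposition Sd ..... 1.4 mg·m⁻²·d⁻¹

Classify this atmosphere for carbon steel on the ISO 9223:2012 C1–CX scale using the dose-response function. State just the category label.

carbon steel: T≤10 °C ⇒ hinge +0.150·(-11.7−10) = -3.2550
  sulphur-dioxide contribution → 0.3632 μm/a
  chloride contribution → 0.4833 μm/a
  ⇒ r_corr(carbon steel) = 0.8465 μm/a
0.846 μm/a falls in (0, 1.3] for carbon steel → category C1

C1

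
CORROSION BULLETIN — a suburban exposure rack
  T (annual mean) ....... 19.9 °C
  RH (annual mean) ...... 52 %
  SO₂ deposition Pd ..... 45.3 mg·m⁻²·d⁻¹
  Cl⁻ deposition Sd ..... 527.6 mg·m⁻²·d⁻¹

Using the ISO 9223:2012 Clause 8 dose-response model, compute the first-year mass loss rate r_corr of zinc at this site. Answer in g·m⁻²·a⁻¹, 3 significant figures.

r_corr = 39.3 g·m⁻²·a⁻¹

zinc: T>10 °C ⇒ hinge -0.071·(19.9−10) = -0.7029
  SO₂ term: 0.0129·45.3^0.44·exp(0.046·52-0.7029) = 0.374
  Sd branch = 0.0175·Sd^0.57·e^(0.008·RH+0.085·T) = 5.129 μm/a
  sum: 0.374 + 5.129 → r_corr = 5.503 μm/a
Convert to mass loss: 5.503 μm/a × 7.14 g/cm³ = 39.29 g·m⁻²·a⁻¹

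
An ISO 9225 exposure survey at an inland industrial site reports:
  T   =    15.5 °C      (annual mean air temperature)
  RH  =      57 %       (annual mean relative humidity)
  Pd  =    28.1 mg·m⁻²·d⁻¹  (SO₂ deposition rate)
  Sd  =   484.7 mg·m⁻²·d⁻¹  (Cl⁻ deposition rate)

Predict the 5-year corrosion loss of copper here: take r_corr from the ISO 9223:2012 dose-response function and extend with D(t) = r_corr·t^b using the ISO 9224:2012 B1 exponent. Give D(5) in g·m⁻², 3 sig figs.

copper: T>10 °C ⇒ hinge -0.080·(15.5−10) = -0.4400
  Pd branch = 0.0053·Pd^0.26·e^(0.059·RH+f) = 0.2346 μm/a
  Cl⁻ term: 0.01025·484.7^0.27·exp(0.036·57+0.049·15.5) = 0.9054
  r_corr = 0.2346 + 0.9054 = 1.14 μm/a
Power-law: D(5) = r_corr · 5^0.667
  D(5) = 1.14 × 5^0.667 = 1.14 × 2.926 = 3.335 μm
  Mass loss = 3.335 μm × 8.96 g/cm³ = 29.88 g·m⁻²

D(5) = 29.9 g·m⁻²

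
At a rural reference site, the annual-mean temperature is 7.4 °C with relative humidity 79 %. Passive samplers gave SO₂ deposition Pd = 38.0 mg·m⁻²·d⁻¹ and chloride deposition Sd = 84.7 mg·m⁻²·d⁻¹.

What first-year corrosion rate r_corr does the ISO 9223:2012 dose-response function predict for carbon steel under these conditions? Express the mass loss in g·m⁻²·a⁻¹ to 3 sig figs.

carbon steel: temperature factor f = +0.150·(-2.6) = -0.3900
  Pd branch = 1.77·Pd^0.52·e^(0.02·RH+f) = 38.57 μm/a
  Sd branch = 0.102·Sd^0.62·e^(0.033·RH+0.04·T) = 29.15 μm/a
  sum: 38.57 + 29.15 → r_corr = 67.72 μm/a
Convert to mass loss: 67.72 μm/a × 7.85 g/cm³ = 531.6 g·m⁻²·a⁻¹

r_corr = 532 g·m⁻²·a⁻¹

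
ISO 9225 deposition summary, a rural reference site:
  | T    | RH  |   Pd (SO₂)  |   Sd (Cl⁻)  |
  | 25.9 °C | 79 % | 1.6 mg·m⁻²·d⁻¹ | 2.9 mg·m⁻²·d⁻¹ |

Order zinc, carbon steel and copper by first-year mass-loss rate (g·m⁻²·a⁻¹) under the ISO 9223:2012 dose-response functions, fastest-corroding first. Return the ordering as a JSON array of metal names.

["carbon steel", "copper", "zinc"]

zinc: temperature factor f = -0.071·(15.9) = -1.1289
  sulphur-dioxide contribution → 0.1942 μm/a
  chloride contribution → 0.546 μm/a
  ⇒ r_corr(zinc) = 0.7402 μm/a
  mass loss = 0.7402 μm/a × 7.14 g/cm³ = 5.285 g·m⁻²·a⁻¹
carbon steel: f(T) = -0.054·(T−10) [T>10 °C] = -0.8586
  sulphur-dioxide contribution → 4.65 μm/a
  chloride contribution → 7.541 μm/a
  total first-year rate 12.19 μm/a
  mass loss = 12.19 μm/a × 7.85 g/cm³ = 95.7 g·m⁻²·a⁻¹
copper: temperature factor f = -0.080·(15.9) = -1.2720
  sulphur-dioxide contribution → 0.1775 μm/a
  chloride contribution → 0.8353 μm/a
  total first-year rate 1.013 μm/a
  mass loss = 1.013 μm/a × 8.96 g/cm³ = 9.075 g·m⁻²·a⁻¹
Ordering by g·m⁻²·a⁻¹: carbon steel (95.7) > copper (9.08) > zinc (5.29)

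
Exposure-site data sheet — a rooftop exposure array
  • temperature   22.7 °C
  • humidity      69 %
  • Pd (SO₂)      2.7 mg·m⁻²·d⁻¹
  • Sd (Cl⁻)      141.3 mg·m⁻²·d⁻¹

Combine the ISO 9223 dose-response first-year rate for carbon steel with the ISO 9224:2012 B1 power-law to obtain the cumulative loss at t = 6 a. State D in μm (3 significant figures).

carbon steel: temperature factor f = -0.054·(12.7) = -0.6858
  Pd branch = 1.77·Pd^0.52·e^(0.02·RH+f) = 5.94 μm/a
  Sd branch = 0.102·Sd^0.62·e^(0.033·RH+0.04·T) = 53.08 μm/a
  r_corr = 5.94 + 53.08 = 59.02 μm/a
Power-law: D(6) = r_corr · 6^0.523
  D(6) = 59.02 × 6^0.523 = 59.02 × 2.553 = 150.6 μm

D(6) = 151 μm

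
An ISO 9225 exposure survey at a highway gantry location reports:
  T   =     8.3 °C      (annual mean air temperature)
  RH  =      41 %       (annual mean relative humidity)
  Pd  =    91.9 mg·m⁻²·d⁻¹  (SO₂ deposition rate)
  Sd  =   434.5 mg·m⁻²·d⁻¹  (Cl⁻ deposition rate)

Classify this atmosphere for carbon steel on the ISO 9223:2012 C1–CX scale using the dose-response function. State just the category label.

C4

carbon steel: f(T) = +0.150·(T−10) [T≤10 °C] = -0.2550
  SO₂ term: 1.77·91.9^0.52·exp(0.02·41-0.2550) = 32.68
  Sd branch = 0.102·Sd^0.62·e^(0.033·RH+0.04·T) = 23.77 μm/a
  sum: 32.68 + 23.77 → r_corr = 56.44 μm/a
ISO 9223 Table 2 (carbon steel): 50 < 56.4 ≤ 80 μm/a ⇒ C4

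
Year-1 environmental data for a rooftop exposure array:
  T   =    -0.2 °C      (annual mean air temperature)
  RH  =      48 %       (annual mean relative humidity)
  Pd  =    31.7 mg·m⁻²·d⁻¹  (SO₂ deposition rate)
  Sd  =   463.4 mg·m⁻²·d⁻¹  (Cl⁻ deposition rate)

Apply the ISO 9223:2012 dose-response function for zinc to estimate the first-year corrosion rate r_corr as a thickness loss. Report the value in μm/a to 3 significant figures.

zinc: f(T) = +0.038·(T−10) [T≤10 °C] = -0.3876
  SO₂ term: 0.0129·31.7^0.44·exp(0.046·48-0.3876) = 0.3645
  Cl⁻ term: 0.0175·463.4^0.57·exp(0.008·48+0.085·-0.2) = 0.8356
  sum: 0.3645 + 0.8356 → r_corr = 1.2 μm/a

r_corr = 1.20 μm/a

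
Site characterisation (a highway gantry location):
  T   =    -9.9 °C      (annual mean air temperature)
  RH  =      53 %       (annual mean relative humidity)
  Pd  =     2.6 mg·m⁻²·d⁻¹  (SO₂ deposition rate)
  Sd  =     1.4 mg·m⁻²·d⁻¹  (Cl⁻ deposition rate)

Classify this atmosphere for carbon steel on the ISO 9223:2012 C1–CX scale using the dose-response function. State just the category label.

carbon steel: temperature factor f = +0.150·(-19.9) = -2.9850
  SO₂ term: 1.77·2.6^0.52·exp(0.02·53-2.9850) = 0.4244
  Cl⁻ term: 0.102·1.4^0.62·exp(0.033·53+0.04·-9.9) = 0.4862
  sum: 0.4244 + 0.4862 → r_corr = 0.9106 μm/a
ISO 9223 Table 2 (carbon steel): 0 < 0.911 ≤ 1.3 μm/a ⇒ C1

C1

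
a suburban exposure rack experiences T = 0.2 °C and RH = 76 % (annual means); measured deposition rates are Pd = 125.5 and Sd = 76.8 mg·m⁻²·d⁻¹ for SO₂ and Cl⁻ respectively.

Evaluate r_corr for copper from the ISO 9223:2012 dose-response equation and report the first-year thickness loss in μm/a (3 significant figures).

copper: T≤10 °C ⇒ hinge +0.126·(0.2−10) = -1.2348
  sulphur-dioxide contribution → 0.4798 μm/a
  chloride contribution → 0.5155 μm/a
  ⇒ r_corr(copper) = 0.9953 μm/a

r_corr = 0.995 μm/a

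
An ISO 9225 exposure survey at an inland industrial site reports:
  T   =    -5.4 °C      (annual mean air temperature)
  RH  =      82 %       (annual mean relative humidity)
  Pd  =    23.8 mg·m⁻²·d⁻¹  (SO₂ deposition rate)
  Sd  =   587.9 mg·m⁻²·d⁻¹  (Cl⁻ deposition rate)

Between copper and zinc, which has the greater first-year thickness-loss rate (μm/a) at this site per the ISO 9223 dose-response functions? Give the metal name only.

zinc

copper: T≤10 °C ⇒ hinge +0.126·(-5.4−10) = -1.9404
  SO₂ term: 0.0053·23.8^0.26·exp(0.059·82-1.9404) = 0.2191
  Cl⁻ term: 0.01025·587.9^0.27·exp(0.036·82+0.049·-5.4) = 0.8425
  sum: 0.2191 + 0.8425 → r_corr = 1.062 μm/a
zinc: T≤10 °C ⇒ hinge +0.038·(-5.4−10) = -0.5852
  Pd branch = 0.0129·Pd^0.44·e^(0.046·RH+f) = 1.26 μm/a
  Cl⁻ term: 0.0175·587.9^0.57·exp(0.008·82+0.085·-5.4) = 0.8074
  sum: 1.26 + 0.8074 → r_corr = 2.067 μm/a
Ordering by μm/a: zinc (2.07) > copper (1.06)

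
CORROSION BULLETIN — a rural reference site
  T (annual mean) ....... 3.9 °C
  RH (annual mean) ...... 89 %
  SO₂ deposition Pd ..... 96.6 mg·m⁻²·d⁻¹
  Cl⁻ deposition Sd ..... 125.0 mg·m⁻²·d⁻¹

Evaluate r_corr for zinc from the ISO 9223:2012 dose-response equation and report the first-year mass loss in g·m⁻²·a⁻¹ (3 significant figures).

r_corr = 38.3 g·m⁻²·a⁻¹

zinc: temperature factor f = +0.038·(-6.1) = -0.2318
  SO₂ term: 0.0129·96.6^0.44·exp(0.046·89-0.2318) = 4.585
  Cl⁻ term: 0.0175·125.0^0.57·exp(0.008·89+0.085·3.9) = 0.7789
  r_corr = 4.585 + 0.7789 = 5.364 μm/a
Convert to mass loss: 5.364 μm/a × 7.14 g/cm³ = 38.3 g·m⁻²·a⁻¹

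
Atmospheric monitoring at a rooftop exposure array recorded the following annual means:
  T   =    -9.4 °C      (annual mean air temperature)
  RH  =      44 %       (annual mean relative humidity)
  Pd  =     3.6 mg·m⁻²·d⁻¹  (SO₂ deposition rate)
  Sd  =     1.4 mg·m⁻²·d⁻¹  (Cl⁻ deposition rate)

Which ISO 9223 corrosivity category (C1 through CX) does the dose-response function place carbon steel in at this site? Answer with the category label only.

carbon steel: f(T) = +0.150·(T−10) [T≤10 °C] = -2.9100
  sulphur-dioxide contribution → 0.4525 μm/a
  chloride contribution → 0.3686 μm/a
  ⇒ r_corr(carbon steel) = 0.8211 μm/a
ISO 9223 Table 2 (carbon steel): 0 < 0.821 ≤ 1.3 μm/a ⇒ C1

C1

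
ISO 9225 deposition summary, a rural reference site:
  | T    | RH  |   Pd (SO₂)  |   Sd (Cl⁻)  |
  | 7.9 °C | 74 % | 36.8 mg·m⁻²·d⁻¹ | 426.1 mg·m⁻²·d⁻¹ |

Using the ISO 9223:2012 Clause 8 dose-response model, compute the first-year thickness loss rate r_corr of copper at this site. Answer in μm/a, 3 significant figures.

copper: f(T) = +0.126·(T−10) [T≤10 °C] = -0.2646
  SO₂ term: 0.0053·36.8^0.26·exp(0.059·74-0.2646) = 0.8177
  Cl⁻ term: 0.01025·426.1^0.27·exp(0.036·74+0.049·7.9) = 1.111
  sum: 0.8177 + 1.111 → r_corr = 1.929 μm/a

r_corr = 1.93 μm/a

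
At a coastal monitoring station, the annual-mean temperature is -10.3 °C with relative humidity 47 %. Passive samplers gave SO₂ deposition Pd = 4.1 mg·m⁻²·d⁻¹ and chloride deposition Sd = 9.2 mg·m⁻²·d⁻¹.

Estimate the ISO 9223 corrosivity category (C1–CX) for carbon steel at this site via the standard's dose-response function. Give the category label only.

C2

carbon steel: T≤10 °C ⇒ hinge +0.150·(-10.3−10) = -3.0450
  SO₂ term: 1.77·4.1^0.52·exp(0.02·47-3.0450) = 0.4492
  Cl⁻ term: 0.102·9.2^0.62·exp(0.033·47+0.04·-10.3) = 1.261
  sum: 0.4492 + 1.261 → r_corr = 1.71 μm/a
ISO 9223 Table 2 (carbon steel): 1.3 < 1.71 ≤ 25 μm/a ⇒ C2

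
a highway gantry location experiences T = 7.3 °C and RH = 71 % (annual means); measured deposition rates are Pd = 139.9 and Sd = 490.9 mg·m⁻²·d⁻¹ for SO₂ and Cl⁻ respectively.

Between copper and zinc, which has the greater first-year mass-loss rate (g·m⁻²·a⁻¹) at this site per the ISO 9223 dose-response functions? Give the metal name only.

copper: f(T) = +0.126·(T−10) [T≤10 °C] = -0.3402
  sulphur-dioxide contribution → 0.8989 μm/a
  chloride contribution → 1.006 μm/a
  ⇒ r_corr(copper) = 1.905 μm/a
  mass loss = 1.905 μm/a × 8.96 g/cm³ = 17.07 g·m⁻²·a⁻¹
zinc: temperature factor f = +0.038·(-2.7) = -0.1026
  sulphur-dioxide contribution → 2.683 μm/a
  chloride contribution → 1.964 μm/a
  total first-year rate 4.646 μm/a
  mass loss = 4.646 μm/a × 7.14 g/cm³ = 33.18 g·m⁻²·a⁻¹
Ordering by g·m⁻²·a⁻¹: zinc (33.2) > copper (17.1)

zinc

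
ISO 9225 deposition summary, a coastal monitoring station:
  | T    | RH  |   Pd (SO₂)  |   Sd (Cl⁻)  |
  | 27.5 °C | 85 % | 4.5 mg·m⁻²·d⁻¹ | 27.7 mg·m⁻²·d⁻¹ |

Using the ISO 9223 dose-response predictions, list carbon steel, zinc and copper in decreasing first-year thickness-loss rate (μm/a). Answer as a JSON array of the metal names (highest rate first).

["carbon steel", "zinc", "copper"]

carbon steel: temperature factor f = -0.054·(17.5) = -0.9450
  Pd branch = 1.77·Pd^0.52·e^(0.02·RH+f) = 8.233 μm/a
  Sd branch = 0.102·Sd^0.62·e^(0.033·RH+0.04·T) = 39.71 μm/a
  sum: 8.233 + 39.71 → r_corr = 47.94 μm/a
zinc: f(T) = -0.071·(T−10) [T>10 °C] = -1.2425
  SO₂ term: 0.0129·4.5^0.44·exp(0.046·85-1.2425) = 0.3602
  Cl⁻ term: 0.0175·27.7^0.57·exp(0.008·85+0.085·27.5) = 2.375
  sum: 0.3602 + 2.375 → r_corr = 2.736 μm/a
copper: temperature factor f = -0.080·(17.5) = -1.4000
  Pd branch = 0.0053·Pd^0.26·e^(0.059·RH+f) = 0.2911 μm/a
  Cl⁻ term: 0.01025·27.7^0.27·exp(0.036·85+0.049·27.5) = 2.062
  sum: 0.2911 + 2.062 → r_corr = 2.353 μm/a
Ordering by μm/a: carbon steel (47.9) > zinc (2.74) > copper (2.35)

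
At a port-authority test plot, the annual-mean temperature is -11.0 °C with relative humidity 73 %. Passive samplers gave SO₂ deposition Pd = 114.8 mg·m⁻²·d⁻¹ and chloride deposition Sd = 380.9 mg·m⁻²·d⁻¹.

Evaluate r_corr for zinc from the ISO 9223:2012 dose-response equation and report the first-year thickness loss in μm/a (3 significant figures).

zinc: f(T) = +0.038·(T−10) [T≤10 °C] = -0.7980
  sulphur-dioxide contribution → 1.345 μm/a
  chloride contribution → 0.3645 μm/a
  ⇒ r_corr(zinc) = 1.71 μm/a

r_corr = 1.71 μm/a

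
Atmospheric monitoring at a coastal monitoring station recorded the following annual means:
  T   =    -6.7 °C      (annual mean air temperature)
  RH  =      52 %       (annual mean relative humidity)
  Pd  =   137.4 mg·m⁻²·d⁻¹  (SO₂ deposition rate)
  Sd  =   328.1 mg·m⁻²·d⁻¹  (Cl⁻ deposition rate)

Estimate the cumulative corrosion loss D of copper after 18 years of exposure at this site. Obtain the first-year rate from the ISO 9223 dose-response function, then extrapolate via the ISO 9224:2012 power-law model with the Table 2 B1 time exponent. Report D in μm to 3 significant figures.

copper: f(T) = +0.126·(T−10) [T≤10 °C] = -2.1042
  sulphur-dioxide contribution → 0.04997 μm/a
  chloride contribution → 0.2293 μm/a
  ⇒ r_corr(copper) = 0.2793 μm/a
Long-term exponent b (ISO 9224 Table 2, B1) = 0.667
  D(18) = 0.2793 × 18^0.667 = 0.2793 × 6.875 = 1.92 μm

D(18) = 1.92 μm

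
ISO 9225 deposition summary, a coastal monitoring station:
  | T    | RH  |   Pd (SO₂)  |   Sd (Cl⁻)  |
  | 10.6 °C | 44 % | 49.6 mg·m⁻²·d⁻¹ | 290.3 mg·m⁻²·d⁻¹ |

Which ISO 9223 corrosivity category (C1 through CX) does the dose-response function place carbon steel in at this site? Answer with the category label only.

carbon steel: f(T) = -0.054·(T−10) [T>10 °C] = -0.0324
  SO₂ term: 1.77·49.6^0.52·exp(0.02·44-0.0324) = 31.46
  Cl⁻ term: 0.102·290.3^0.62·exp(0.033·44+0.04·10.6) = 22.4
  r_corr = 31.46 + 22.4 = 53.86 μm/a
ISO 9223 Table 2 (carbon steel): 50 < 53.9 ≤ 80 μm/a ⇒ C4

C4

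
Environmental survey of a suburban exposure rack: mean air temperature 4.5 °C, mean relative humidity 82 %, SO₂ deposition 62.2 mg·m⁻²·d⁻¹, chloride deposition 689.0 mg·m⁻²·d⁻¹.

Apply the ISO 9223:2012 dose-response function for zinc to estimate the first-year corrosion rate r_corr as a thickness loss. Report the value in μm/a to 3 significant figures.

zinc: f(T) = +0.038·(T−10) [T≤10 °C] = -0.2090
  SO₂ term: 0.0129·62.2^0.44·exp(0.046·82-0.2090) = 2.801
  Cl⁻ term: 0.0175·689.0^0.57·exp(0.008·82+0.085·4.5) = 2.05
  sum: 2.801 + 2.05 → r_corr = 4.851 μm/a

r_corr = 4.85 μm/a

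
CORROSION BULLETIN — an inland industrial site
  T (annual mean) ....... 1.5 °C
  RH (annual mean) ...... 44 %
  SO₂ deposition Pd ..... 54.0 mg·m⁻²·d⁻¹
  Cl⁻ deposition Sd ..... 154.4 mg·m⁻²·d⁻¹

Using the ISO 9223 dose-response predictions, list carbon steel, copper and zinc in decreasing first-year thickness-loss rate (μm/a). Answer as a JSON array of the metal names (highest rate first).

carbon steel: f(T) = +0.150·(T−10) [T≤10 °C] = -1.2750
  sulphur-dioxide contribution → 9.49 μm/a
  chloride contribution → 10.52 μm/a
  ⇒ r_corr(carbon steel) = 20.01 μm/a
copper: temperature factor f = +0.126·(-8.5) = -1.0710
  sulphur-dioxide contribution → 0.06871 μm/a
  chloride contribution → 0.2097 μm/a
  ⇒ r_corr(copper) = 0.2784 μm/a
zinc: f(T) = +0.038·(T−10) [T≤10 °C] = -0.3230
  sulphur-dioxide contribution → 0.4089 μm/a
  chloride contribution → 0.4998 μm/a
  total first-year rate 0.9087 μm/a
Ordering by μm/a: carbon steel (20) > zinc (0.909) > copper (0.278)

["carbon steel", "zinc", "copper"]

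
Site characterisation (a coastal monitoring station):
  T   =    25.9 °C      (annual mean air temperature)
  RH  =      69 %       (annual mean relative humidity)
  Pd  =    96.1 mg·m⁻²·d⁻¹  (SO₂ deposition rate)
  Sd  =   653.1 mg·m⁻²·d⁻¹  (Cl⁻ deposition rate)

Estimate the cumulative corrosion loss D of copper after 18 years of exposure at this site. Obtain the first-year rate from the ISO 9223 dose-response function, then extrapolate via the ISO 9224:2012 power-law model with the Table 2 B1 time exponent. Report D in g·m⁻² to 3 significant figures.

D(18) = 173 g·m⁻²

copper: f(T) = -0.080·(T−10) [T>10 °C] = -1.2720
  Pd branch = 0.0053·Pd^0.26·e^(0.059·RH+f) = 0.2853 μm/a
  Cl⁻ term: 0.01025·653.1^0.27·exp(0.036·69+0.049·25.9) = 2.516
  r_corr = 0.2853 + 2.516 = 2.801 μm/a
Long-term exponent b (ISO 9224 Table 2, B1) = 0.667
  D(18) = 2.801 × 18^0.667 = 2.801 × 6.875 = 19.26 μm
  Mass loss = 19.26 μm × 8.96 g/cm³ = 172.6 g·m⁻²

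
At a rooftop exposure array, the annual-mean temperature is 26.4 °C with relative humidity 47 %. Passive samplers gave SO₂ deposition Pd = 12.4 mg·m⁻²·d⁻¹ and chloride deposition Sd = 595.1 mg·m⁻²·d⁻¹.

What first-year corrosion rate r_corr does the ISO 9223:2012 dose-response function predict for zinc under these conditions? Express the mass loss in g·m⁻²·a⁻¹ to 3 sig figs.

zinc: f(T) = -0.071·(T−10) [T>10 °C] = -1.1644
  Pd branch = 0.0129·Pd^0.44·e^(0.046·RH+f) = 0.1059 μm/a
  Cl⁻ term: 0.0175·595.1^0.57·exp(0.008·47+0.085·26.4) = 9.171
  sum: 0.1059 + 9.171 → r_corr = 9.277 μm/a
Convert to mass loss: 9.277 μm/a × 7.14 g/cm³ = 66.24 g·m⁻²·a⁻¹

r_corr = 66.2 g·m⁻²·a⁻¹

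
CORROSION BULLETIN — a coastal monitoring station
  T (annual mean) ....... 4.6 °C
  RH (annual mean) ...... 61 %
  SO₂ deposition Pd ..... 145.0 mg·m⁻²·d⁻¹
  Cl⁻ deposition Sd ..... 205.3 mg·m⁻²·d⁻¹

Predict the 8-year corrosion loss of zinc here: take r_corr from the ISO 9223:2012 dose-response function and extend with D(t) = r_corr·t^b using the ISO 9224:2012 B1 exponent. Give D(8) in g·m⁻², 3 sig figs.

zinc: temperature factor f = +0.038·(-5.4) = -0.2052
  Pd branch = 0.0129·Pd^0.44·e^(0.046·RH+f) = 1.553 μm/a
  Sd branch = 0.0175·Sd^0.57·e^(0.008·RH+0.085·T) = 0.8767 μm/a
  sum: 1.553 + 0.8767 → r_corr = 2.429 μm/a
ISO 9224: D(t) = r_corr · t^b with b = 0.813 (zinc, B1)
  D(8) = 2.429 × 8^0.813 = 2.429 × 5.423 = 13.17 μm
  Mass loss = 13.17 μm × 7.14 g/cm³ = 94.06 g·m⁻²

D(8) = 94.1 g·m⁻²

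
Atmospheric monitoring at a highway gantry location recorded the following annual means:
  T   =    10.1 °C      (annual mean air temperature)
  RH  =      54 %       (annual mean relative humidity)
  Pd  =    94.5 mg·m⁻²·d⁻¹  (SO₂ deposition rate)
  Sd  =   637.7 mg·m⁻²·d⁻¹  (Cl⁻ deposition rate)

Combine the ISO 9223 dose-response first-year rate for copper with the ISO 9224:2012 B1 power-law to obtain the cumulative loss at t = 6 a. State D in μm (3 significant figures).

copper: f(T) = -0.080·(T−10) [T>10 °C] = -0.0080
  SO₂ term: 0.0053·94.5^0.26·exp(0.059·54-0.0080) = 0.415
  Sd branch = 0.01025·Sd^0.27·e^(0.036·RH+0.049·T) = 0.6717 μm/a
  r_corr = 0.415 + 0.6717 = 1.087 μm/a
ISO 9224: D(t) = r_corr · t^b with b = 0.667 (copper, B1)
  D(6) = 1.087 × 6^0.667 = 1.087 × 3.304 = 3.59 μm

D(6) = 3.59 μm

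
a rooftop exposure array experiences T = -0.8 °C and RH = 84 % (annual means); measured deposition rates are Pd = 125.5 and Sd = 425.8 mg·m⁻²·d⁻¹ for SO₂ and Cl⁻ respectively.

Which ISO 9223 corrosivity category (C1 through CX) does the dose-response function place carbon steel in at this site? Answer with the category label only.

C5

carbon steel: f(T) = +0.150·(T−10) [T≤10 °C] = -1.6200
  SO₂ term: 1.77·125.5^0.52·exp(0.02·84-1.6200) = 23.19
  Cl⁻ term: 0.102·425.8^0.62·exp(0.033·84+0.04·-0.8) = 67.4
  r_corr = 23.19 + 67.4 = 90.59 μm/a
Category bounds: 80…200 μm/a bracket r_corr ⇒ C5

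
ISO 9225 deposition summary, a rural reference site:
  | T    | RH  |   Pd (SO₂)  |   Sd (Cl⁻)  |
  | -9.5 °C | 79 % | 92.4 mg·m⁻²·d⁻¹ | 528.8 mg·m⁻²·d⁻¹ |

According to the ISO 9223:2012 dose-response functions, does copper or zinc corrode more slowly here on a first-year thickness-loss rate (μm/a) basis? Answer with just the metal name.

copper

copper: T≤10 °C ⇒ hinge +0.126·(-9.5−10) = -2.4570
  SO₂ term: 0.0053·92.4^0.26·exp(0.059·79-2.4570) = 0.1558
  Cl⁻ term: 0.01025·528.8^0.27·exp(0.036·79+0.049·-9.5) = 0.6011
  r_corr = 0.1558 + 0.6011 = 0.7569 μm/a
zinc: temperature factor f = +0.038·(-19.5) = -0.7410
  Pd branch = 0.0129·Pd^0.44·e^(0.046·RH+f) = 1.706 μm/a
  Sd branch = 0.0175·Sd^0.57·e^(0.008·RH+0.085·T) = 0.5237 μm/a
  r_corr = 1.706 + 0.5237 = 2.229 μm/a
Ordering by μm/a: zinc (2.23) > copper (0.757)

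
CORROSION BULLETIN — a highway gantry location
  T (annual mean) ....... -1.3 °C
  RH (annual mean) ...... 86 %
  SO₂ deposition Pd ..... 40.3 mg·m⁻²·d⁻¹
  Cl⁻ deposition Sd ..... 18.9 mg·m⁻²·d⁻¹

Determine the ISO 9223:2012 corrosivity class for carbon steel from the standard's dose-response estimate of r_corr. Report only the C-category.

carbon steel: temperature factor f = +0.150·(-11.3) = -1.6950
  SO₂ term: 1.77·40.3^0.52·exp(0.02·86-1.6950) = 12.4
  Cl⁻ term: 0.102·18.9^0.62·exp(0.033·86+0.04·-1.3) = 10.23
  r_corr = 12.4 + 10.23 = 22.64 μm/a
Category bounds: 1.3…25 μm/a bracket r_corr ⇒ C2

C2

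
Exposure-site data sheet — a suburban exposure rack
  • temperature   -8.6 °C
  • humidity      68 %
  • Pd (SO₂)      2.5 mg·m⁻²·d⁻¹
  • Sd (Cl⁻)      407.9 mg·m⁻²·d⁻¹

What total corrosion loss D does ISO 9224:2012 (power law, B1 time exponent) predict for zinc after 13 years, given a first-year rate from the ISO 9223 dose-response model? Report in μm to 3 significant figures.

zinc: T≤10 °C ⇒ hinge +0.038·(-8.6−10) = -0.7068
  sulphur-dioxide contribution → 0.2174 μm/a
  chloride contribution → 0.4465 μm/a
  total first-year rate 0.6639 μm/a
ISO 9224: D(t) = r_corr · t^b with b = 0.813 (zinc, B1)
  D(13) = 0.6639 × 13^0.813 = 0.6639 × 8.047 = 5.342 μm

D(13) = 5.34 μm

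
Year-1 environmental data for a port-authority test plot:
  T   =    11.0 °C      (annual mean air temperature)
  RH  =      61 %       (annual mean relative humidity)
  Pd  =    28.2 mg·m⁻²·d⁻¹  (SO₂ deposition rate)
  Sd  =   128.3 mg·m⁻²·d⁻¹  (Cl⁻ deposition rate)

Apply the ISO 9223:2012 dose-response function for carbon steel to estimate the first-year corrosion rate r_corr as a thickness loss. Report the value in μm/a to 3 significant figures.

r_corr = 56.3 μm/a

carbon steel: T>10 °C ⇒ hinge -0.054·(11.0−10) = -0.0540
  Pd branch = 1.77·Pd^0.52·e^(0.02·RH+f) = 32.25 μm/a
  Sd branch = 0.102·Sd^0.62·e^(0.033·RH+0.04·T) = 24.05 μm/a
  sum: 32.25 + 24.05 → r_corr = 56.29 μm/a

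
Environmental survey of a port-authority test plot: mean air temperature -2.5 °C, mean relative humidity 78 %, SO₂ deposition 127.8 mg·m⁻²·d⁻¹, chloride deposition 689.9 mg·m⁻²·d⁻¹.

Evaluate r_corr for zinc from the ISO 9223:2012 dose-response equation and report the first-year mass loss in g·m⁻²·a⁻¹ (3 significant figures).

zinc: f(T) = +0.038·(T−10) [T≤10 °C] = -0.4750
  sulphur-dioxide contribution → 2.451 μm/a
  chloride contribution → 1.096 μm/a
  ⇒ r_corr(zinc) = 3.548 μm/a
Convert to mass loss: 3.548 μm/a × 7.14 g/cm³ = 25.33 g·m⁻²·a⁻¹

r_corr = 25.3 g·m⁻²·a⁻¹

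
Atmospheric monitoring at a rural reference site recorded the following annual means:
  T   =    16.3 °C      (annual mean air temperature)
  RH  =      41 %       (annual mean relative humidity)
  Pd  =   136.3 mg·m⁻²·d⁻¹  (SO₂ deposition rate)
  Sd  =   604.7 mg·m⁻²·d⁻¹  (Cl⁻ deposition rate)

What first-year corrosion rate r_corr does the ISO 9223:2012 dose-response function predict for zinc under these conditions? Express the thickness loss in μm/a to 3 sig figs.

zinc: f(T) = -0.071·(T−10) [T>10 °C] = -0.4473
  sulphur-dioxide contribution → 0.4727 μm/a
  chloride contribution → 3.738 μm/a
  total first-year rate 4.211 μm/a

r_corr = 4.21 μm/a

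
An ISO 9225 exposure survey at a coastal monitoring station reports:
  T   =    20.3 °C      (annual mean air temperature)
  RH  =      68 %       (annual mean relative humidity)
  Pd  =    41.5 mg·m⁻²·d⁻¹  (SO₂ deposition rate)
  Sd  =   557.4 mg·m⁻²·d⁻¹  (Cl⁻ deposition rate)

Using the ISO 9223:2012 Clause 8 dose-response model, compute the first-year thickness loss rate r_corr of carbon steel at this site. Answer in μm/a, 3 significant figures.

r_corr = 137 μm/a

carbon steel: T>10 °C ⇒ hinge -0.054·(20.3−10) = -0.5562
  sulphur-dioxide contribution → 27.44 μm/a
  chloride contribution → 109.3 μm/a
  ⇒ r_corr(carbon steel) = 136.7 μm/a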